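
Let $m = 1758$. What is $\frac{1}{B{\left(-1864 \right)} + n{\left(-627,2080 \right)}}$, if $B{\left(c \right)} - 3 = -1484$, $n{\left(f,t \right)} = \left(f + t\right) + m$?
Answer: $\frac{1}{1730} \approx 0.00057803$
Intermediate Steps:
$n{\left(f,t \right)} = 1758 + f + t$ ($n{\left(f,t \right)} = \left(f + t\right) + 1758 = 1758 + f + t$)
$B{\left(c \right)} = -1481$ ($B{\left(c \right)} = 3 - 1484 = -1481$)
$\frac{1}{B{\left(-1864 \right)} + n{\left(-627,2080 \right)}} = \frac{1}{-1481 + \left(1758 - 627 + 2080\right)} = \frac{1}{-1481 + 3211} = \frac{1}{1730}$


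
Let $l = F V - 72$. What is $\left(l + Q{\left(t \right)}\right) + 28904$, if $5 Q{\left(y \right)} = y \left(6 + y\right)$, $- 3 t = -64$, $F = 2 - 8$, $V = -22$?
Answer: $\frac{1308628}{45} \approx 29081.0$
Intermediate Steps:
$F = -6$ ($F = 2 - 8 = -6$)
$t = \frac{64}{3}$ ($t = \left(- \frac{1}{3}\right) \left(-64\right) = \frac{64}{3} \approx 21.333$)
$Q{\left(y \right)} = \frac{y \left(6 + y\right)}{5}$
$l = 60$ ($l = \left(-6\right) \left(-22\right) - 72 = 132 - 72 = 60$)
$\left(l + Q{\left(t \right)}\right) + 28904 = \left(60 + \frac{1}{5} \cdot \frac{64}{3} \left(6 + \frac{64}{3}\right)\right) + 28904 = \left(60 + \frac{1}{5} \cdot \frac{64}{3} \cdot \frac{82}{3}\right) + 28904 = \left(60 + \frac{5248}{45}\right) + 28904 = \frac{7948}{45} + 28904 = \frac{1308628}{45}$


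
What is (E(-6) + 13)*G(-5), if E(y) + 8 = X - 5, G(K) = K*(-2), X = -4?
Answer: -40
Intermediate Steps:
G(K) = -2*K
E(y) = -17 (E(y) = -8 + (-4 - 5) = -8 - 9 = -17)
(E(-6) + 13)*G(-5) = (-17 + 13)*(-2*(-5)) = -4*10 = -40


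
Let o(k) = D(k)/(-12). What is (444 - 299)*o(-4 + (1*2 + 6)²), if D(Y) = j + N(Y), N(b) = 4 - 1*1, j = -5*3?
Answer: 145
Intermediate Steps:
j = -15
N(b) = 3 (N(b) = 4 - 1 = 3)
D(Y) = -12 (D(Y) = -15 + 3 = -12)
o(k) = 1 (o(k) = -12/(-12) = -12*(-1/12) = 1)
(444 - 299)*o(-4 + (1*2 + 6)²) = (444 - 299)*1 = 145*1 = 145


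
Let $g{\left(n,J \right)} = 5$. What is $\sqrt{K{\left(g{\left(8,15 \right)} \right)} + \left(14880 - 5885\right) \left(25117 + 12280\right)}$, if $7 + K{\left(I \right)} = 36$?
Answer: $2 \sqrt{84096511} \approx 18341.0$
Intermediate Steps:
$K{\left(I \right)} = 29$ ($K{\left(I \right)} = -7 + 36 = 29$)
$\sqrt{K{\left(g{\left(8,15 \right)} \right)} + \left(14880 - 5885\right) \left(25117 + 12280\right)} = \sqrt{29 + \left(14880 - 5885\right) \left(25117 + 12280\right)} = \sqrt{29 + \left(14880 - 5885\right) 37397} = \sqrt{29 + 8995 \cdot 37397} = \sqrt{29 + 336386015} = \sqrt{336386044} = 2 \sqrt{84096511}$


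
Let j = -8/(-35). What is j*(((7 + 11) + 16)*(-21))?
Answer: -816/5 ≈ -163.20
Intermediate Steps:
j = 8/35 (j = -8*(-1/35) = 8/35 ≈ 0.22857)
j*(((7 + 11) + 16)*(-21)) = 8*(((7 + 11) + 16)*(-21))/35 = 8*((18 + 16)*(-21))/35 = 8*(34*(-21))/35 = (8/35)*(-714) = -816/5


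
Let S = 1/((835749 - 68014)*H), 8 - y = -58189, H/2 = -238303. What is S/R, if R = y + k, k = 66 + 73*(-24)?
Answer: -1/20677776546846510 ≈ -4.8361e-17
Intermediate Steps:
H = -476606 (H = 2*(-238303) = -476606)
k = -1686 (k = 66 - 1752 = -1686)
y = 58197 (y = 8 - 1*(-58189) = 8 + 58189 = 58197)
R = 56511 (R = 58197 - 1686 = 56511)
S = -1/365907107410 (S = 1/((835749 - 68014)*(-476606)) = -1/476606/767735 = (1/767735)*(-1/476606) = -1/365907107410 ≈ -2.7329e-12)
S/R = -1/365907107410/56511 = -1/365907107410*1/56511 = -1/20677776546846510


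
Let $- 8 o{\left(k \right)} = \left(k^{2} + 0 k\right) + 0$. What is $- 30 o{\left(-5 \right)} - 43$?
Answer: $\frac{203}{4} \approx 50.75$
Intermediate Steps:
$o{\left(k \right)} = - \frac{k^{2}}{8}$ ($o{\left(k \right)} = - \frac{\left(k^{2} + 0 k\right) + 0}{8} = - \frac{\left(k^{2} + 0\right) + 0}{8} = - \frac{k^{2} + 0}{8} = - \frac{k^{2}}{8}$)
$- 30 o{\left(-5 \right)} - 43 = - 30 \left(- \frac{\left(-5\right)^{2}}{8}\right) - 43 = - 30 \left(\left(- \frac{1}{8}\right) 25\right) - 43 = \left(-30\right) \left(- \frac{25}{8}\right) - 43 = \frac{375}{4} - 43 = \frac{203}{4}$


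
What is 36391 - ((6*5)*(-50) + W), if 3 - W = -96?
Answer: 37792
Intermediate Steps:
W = 99 (W = 3 - 1*(-96) = 3 + 96 = 99)
36391 - ((6*5)*(-50) + W) = 36391 - ((6*5)*(-50) + 99) = 36391 - (30*(-50) + 99) = 36391 - (-1500 + 99) = 36391 - 1*(-1401) = 36391 + 1401 = 37792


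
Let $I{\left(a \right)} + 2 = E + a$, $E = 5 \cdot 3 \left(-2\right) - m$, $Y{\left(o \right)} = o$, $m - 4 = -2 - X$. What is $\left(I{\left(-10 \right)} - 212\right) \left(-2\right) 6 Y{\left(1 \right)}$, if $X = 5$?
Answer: $3012$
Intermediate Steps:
$m = -3$ ($m = 4 - 7 = -3$)
$E = -27$ ($E = 5 \cdot 3 \left(-2\right) - -3 = 15 \left(-2\right) + 3 = -30 + 3 = -27$)
$I{\left(a \right)} = -29 + a$ ($I{\left(a \right)} = -2 + \left(-27 + a\right) = -29 + a$)
$\left(I{\left(-10 \right)} - 212\right) \left(-2\right) 6 Y{\left(1 \right)} = \left(\left(-29 - 10\right) - 212\right) \left(-2\right) 6 \cdot 1 = \left(-39 - 212\right) \left(\left(-12\right) 1\right) = \left(-251\right) \left(-12\right) = 3012$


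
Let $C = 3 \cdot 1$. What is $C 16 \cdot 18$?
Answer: $864$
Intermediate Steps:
$C = 3$
$C 16 \cdot 18 = 3 \cdot 16 \cdot 18 = 48 \cdot 18 = 864$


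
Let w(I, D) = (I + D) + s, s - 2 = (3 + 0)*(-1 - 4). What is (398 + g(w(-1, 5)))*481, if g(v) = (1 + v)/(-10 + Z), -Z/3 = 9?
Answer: 191542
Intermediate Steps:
Z = -27 (Z = -3*9 = -27)
s = -13 (s = 2 + (3 + 0)*(-1 - 4) = 2 + 3*(-5) = 2 - 15 = -13)
w(I, D) = -13 + D + I (w(I, D) = (I + D) - 13 = (D + I) - 13 = -13 + D + I)
g(v) = -1/37 - v/37 (g(v) = (1 + v)/(-10 - 27) = (1 + v)/(-37) = (1 + v)*(-1/37) = -1/37 - v/37)
(398 + g(w(-1, 5)))*481 = (398 + (-1/37 - (-13 + 5 - 1)/37))*481 = (398 + (-1/37 - 1/37*(-9)))*481 = (398 + (-1/37 + 9/37))*481 = (398 + 8/37)*481 = (14734/37)*481 = 191542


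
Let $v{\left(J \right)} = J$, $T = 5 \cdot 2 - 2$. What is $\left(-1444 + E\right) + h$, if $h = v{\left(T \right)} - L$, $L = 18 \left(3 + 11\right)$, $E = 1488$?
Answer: $-200$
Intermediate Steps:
$T = 8$ ($T = 10 - 2 = 8$)
$L = 252$ ($L = 18 \cdot 14 = 252$)
$h = -244$ ($h = 8 - 252 = -244$)
$\left(-1444 + E\right) + h = \left(-1444 + 1488\right) - 244 = 44 - 244 = -200$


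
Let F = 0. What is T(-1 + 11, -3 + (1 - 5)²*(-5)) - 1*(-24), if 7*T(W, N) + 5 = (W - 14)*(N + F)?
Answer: 495/7 ≈ 70.714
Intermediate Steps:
T(W, N) = -5/7 + N*(-14 + W)/7 (T(W, N) = -5/7 + ((W - 14)*(N + 0))/7 = -5/7 + ((-14 + W)*N)/7 = -5/7 + (N*(-14 + W))/7 = -5/7 + N*(-14 + W)/7)
T(-1 + 11, -3 + (1 - 5)²*(-5)) - 1*(-24) = (-5/7 - 2*(-3 + (1 - 5)²*(-5)) + (-3 + (1 - 5)²*(-5))*(-1 + 11)/7) - 1*(-24) = (-5/7 - 2*(-3 + (-4)²*(-5)) + (⅐)*(-3 + (-4)²*(-5))*10) + 24 = (-5/7 - 2*(-3 + 16*(-5)) + (⅐)*(-3 + 16*(-5))*10) + 24 = (-5/7 - 2*(-3 - 80) + (⅐)*(-3 - 80)*10) + 24 = (-5/7 - 2*(-83) + (⅐)*(-83)*10) + 24 = (-5/7 + 166 - 830/7) + 24 = 327/7 + 24 = 495/7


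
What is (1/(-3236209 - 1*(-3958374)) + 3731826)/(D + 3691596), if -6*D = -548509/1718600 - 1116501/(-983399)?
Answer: 420436377980883042731760/415903955333281715852831 ≈ 1.0109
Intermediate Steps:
D = -106108878193/780032086800 (D = -(-548509/1718600 - 1116501/(-983399))/6 = -(-548509*1/1718600 - 1116501*(-1/983399))/6 = -(-42193/132200 + 1116501/983399)/6 = -⅙*106108878193/130005347800 = -106108878193/780032086800 ≈ -0.13603)
(1/(-3236209 - 1*(-3958374)) + 3731826)/(D + 3691596) = (1/(-3236209 - 1*(-3958374)) + 3731826)/(-106108878193/780032086800 + 3691596) = (1/(-3236209 + 3958374) + 3731826)/(2879563225393654607/780032086800) = (1/722165 + 3731826)*(780032086800/2879563225393654607) = (2694994123291/722165)*(780032086800/2879563225393654607) = 420436377980883042731760/415903955333281715852831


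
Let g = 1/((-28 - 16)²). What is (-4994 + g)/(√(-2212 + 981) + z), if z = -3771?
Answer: 36459472293/27533156992 + 9668383*I*√1231/27533156992 ≈ 1.3242 + 0.01232*I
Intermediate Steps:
g = 1/1936 (g = 1/((-44)²) = 1/1936 ≈ 0.00051653)
(-4994 + g)/(√(-2212 + 981) + z) = (-4994 + 1/1936)/(√(-2212 + 981) - 3771) = -9668383/(1936*(√(-1231) - 3771)) = -9668383/(1936*(I*√1231 - 3771)) = -9668383/(1936*(-3771 + I*√1231))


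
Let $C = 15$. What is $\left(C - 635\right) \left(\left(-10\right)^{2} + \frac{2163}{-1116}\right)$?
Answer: $- \frac{182395}{3} \approx -60798.0$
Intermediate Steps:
$\left(C - 635\right) \left(\left(-10\right)^{2} + \frac{2163}{-1116}\right) = \left(15 - 635\right) \left(\left(-10\right)^{2} + \frac{2163}{-1116}\right) = - 620 \left(100 + 2163 \left(- \frac{1}{1116}\right)\right) = - 620 \left(100 - \frac{721}{372}\right) = \left(-620\right) \frac{36479}{372} = - \frac{182395}{3}$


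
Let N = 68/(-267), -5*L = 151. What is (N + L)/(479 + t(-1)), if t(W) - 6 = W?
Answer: -40657/646140 ≈ -0.062923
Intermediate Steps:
L = -151/5 (L = -⅕*151 = -151/5 ≈ -30.200)
t(W) = 6 + W
N = -68/267 (N = 68*(-1/267) = -68/267 ≈ -0.25468)
(N + L)/(479 + t(-1)) = (-68/267 - 151/5)/(479 + (6 - 1)) = -40657/(1335*(479 + 5)) = -40657/1335/484 = -40657/1335*1/484 = -40657/646140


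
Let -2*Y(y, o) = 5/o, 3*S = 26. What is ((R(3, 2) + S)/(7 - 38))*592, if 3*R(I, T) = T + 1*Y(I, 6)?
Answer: -48988/279 ≈ -175.58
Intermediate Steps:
S = 26/3 (S = (⅓)*26 = 26/3 ≈ 8.6667)
Y(y, o) = -5/(2*o)
R(I, T) = -5/36 + T/3 (R(I, T) = (T + 1*(-5/2/6))/3 = (T + 1*(-5/2*⅙))/3 = (T + 1*(-5/12))/3 = (T - 5/12)/3 = (-5/12 + T)/3 = -5/36 + T/3)
((R(3, 2) + S)/(7 - 38))*592 = (((-5/36 + (⅓)*2) + 26/3)/(7 - 38))*592 = (((-5/36 + ⅔) + 26/3)/(-31))*592 = ((19/36 + 26/3)*(-1/31))*592 = ((331/36)*(-1/31))*592 = -331/1116*592 = -48988/279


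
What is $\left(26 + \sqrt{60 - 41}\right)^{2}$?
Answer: $\left(26 + \sqrt{19}\right)^{2} \approx 921.66$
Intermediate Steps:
$\left(26 + \sqrt{60 - 41}\right)^{2} = \left(26 + \sqrt{19}\right)^{2}$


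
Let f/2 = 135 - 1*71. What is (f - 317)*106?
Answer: -20034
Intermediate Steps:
f = 128 (f = 2*(135 - 1*71) = 2*(135 - 71) = 2*64 = 128)
(f - 317)*106 = (128 - 317)*106 = -189*106 = -20034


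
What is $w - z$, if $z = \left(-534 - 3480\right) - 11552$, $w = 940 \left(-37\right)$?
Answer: $-19214$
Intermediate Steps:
$w = -34780$
$z = -15566$ ($z = -4014 - 11552 = -15566$)
$w - z = -34780 - -15566 = -34780 + 15566 = -19214$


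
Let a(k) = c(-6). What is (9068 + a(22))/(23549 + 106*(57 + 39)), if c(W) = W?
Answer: 9062/33725 ≈ 0.26870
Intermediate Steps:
a(k) = -6
(9068 + a(22))/(23549 + 106*(57 + 39)) = (9068 - 6)/(23549 + 106*(57 + 39)) = 9062/(23549 + 106*96) = 9062/(23549 + 10176) = 9062/33725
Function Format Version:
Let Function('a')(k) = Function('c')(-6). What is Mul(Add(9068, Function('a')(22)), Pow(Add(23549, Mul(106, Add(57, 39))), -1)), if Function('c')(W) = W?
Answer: Rational(9062, 33725) ≈ 0.26870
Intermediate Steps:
Function('a')(k) = -6
Mul(Add(9068, Function('a')(22)), Pow(Add(23549, Mul(106, Add(57, 39))), -1)) = Mul(Add(9068, -6), Pow(Add(23549, Mul(106, Add(57, 39))), -1)) = Mul(9062, Pow(Add(23549, Mul(106, 96)), -1)) = Mul(9062, Pow(Add(23549, 10176), -1)) = Mul(9062, Pow(33725, -1)) = Mul(9062, Rational(1, 33725)) = Rational(9062, 33725)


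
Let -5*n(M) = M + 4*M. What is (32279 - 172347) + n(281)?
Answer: -140349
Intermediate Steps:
n(M) = -M (n(M) = -(M + 4*M)/5 = -M)
(32279 - 172347) + n(281) = (32279 - 172347) - 1*281 = -140068 - 281 = -140349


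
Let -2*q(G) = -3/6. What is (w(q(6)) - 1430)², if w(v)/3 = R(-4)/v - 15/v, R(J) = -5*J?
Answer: 1876900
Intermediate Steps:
q(G) = ¼ (q(G) = -(-3)/(2*6) = -½*(-½) = ¼)
w(v) = 15/v (w(v) = 3*((-5*(-4))/v - 15/v) = 3*(20/v - 15/v) = 3*(5/v) = 15/v)
(w(q(6)) - 1430)² = (15/(¼) - 1430)² = (15*4 - 1430)² = (60 - 1430)² = (-1370)² = 1876900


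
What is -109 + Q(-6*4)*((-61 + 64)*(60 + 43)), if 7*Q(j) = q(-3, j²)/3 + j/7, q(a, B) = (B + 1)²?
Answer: 240029052/49 ≈ 4.8986e+6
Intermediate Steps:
q(a, B) = (1 + B)²
Q(j) = (1 + j²)²/21 + j/49 (Q(j) = ((1 + j²)²/3 + j/7)/7 = (1 + j²)²/21 + j/49)
-109 + Q(-6*4)*((-61 + 64)*(60 + 43)) = -109 + ((1 + (-6*4)²)²/21 + (-6*4)/49)*((-61 + 64)*(60 + 43)) = -109 + ((1 + (-24)²)²/21 + (1/49)*(-24))*(3*103) = -109 + ((1 + 576)²/21 - 24/49)*309 = -109 + ((1/21)*577² - 24/49)*309 = -109 + ((1/21)*332929 - 24/49)*309 = -109 + (332929/21 - 24/49)*309 = -109 + (2330431/147)*309 = -109 + 240034393/49 = 240029052/49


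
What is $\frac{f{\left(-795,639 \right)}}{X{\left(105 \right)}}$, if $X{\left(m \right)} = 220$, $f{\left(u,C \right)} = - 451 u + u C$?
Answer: $- \frac{7473}{11} \approx -679.36$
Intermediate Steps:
$f{\left(u,C \right)} = - 451 u + C u$
$\frac{f{\left(-795,639 \right)}}{X{\left(105 \right)}} = \frac{\left(-795\right) \left(-451 + 639\right)}{220} = \left(-795\right) 188 \cdot \frac{1}{220} = \left(-149460\right) \frac{1}{220} = - \frac{7473}{11}$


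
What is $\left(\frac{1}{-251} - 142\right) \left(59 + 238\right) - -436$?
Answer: $- \frac{10476535}{251} \approx -41739.0$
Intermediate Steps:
$\left(\frac{1}{-251} - 142\right) \left(59 + 238\right) - -436 = \left(- \frac{1}{251} - 142\right) 297 + 436 = \left(- \frac{35643}{251}\right) 297 + 436 = - \frac{10585971}{251} + 436 = - \frac{10476535}{251}$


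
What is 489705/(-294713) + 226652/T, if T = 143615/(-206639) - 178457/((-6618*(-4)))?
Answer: -365410961102864165223/11988321357074039 ≈ -30481.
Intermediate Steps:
T = -40677952303/5470147608 (T = 143615*(-1/206639) - 178457/26472 = -143615/206639 - 178457*1/26472 = -143615/206639 - 178457/26472 = -40677952303/5470147608 ≈ -7.4364)
489705/(-294713) + 226652/T = 489705/(-294713) + 226652/(-40677952303/5470147608) = 489705*(-1/294713) + 226652*(-5470147608/40677952303) = -489705/294713 - 1239819895648416/40677952303 = -365410961102864165223/11988321357074039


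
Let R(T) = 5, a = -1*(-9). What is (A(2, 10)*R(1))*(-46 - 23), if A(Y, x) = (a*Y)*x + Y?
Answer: -62790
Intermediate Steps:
a = 9
A(Y, x) = Y + 9*Y*x (A(Y, x) = (9*Y)*x + Y = 9*Y*x + Y = Y + 9*Y*x)
(A(2, 10)*R(1))*(-46 - 23) = ((2*(1 + 9*10))*5)*(-46 - 23) = ((2*(1 + 90))*5)*(-69) = ((2*91)*5)*(-69) = (182*5)*(-69) = 910*(-69) = -62790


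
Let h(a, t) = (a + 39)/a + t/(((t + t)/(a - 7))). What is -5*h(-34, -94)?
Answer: 1755/17 ≈ 103.24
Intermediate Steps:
h(a, t) = -7/2 + a/2 + (39 + a)/a (h(a, t) = (39 + a)/a + t/(((2*t)/(-7 + a))) = (39 + a)/a + t/((2*t/(-7 + a))) = (39 + a)/a + t*((-7 + a)/(2*t)) = (39 + a)/a + (-7/2 + a/2) = -7/2 + a/2 + (39 + a)/a)
-5*h(-34, -94) = -5*(78 - 34*(-5 - 34))/(2*(-34)) = -5*(-1)*(78 - 34*(-39))/(2*34) = -5*(-1)*(78 + 1326)/(2*34) = -5*(-1)*1404/(2*34) = -5*(-351/17) = 1755/17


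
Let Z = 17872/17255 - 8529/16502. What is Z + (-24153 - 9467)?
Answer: -9572878620351/284742010 ≈ -33620.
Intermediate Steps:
Z = 147755849/284742010 (Z = 17872*(1/17255) - 8529*1/16502 = 17872/17255 - 8529/16502 = 147755849/284742010 ≈ 0.51891)
Z + (-24153 - 9467) = 147755849/284742010 + (-24153 - 9467) = 147755849/284742010 - 33620 = -9572878620351/284742010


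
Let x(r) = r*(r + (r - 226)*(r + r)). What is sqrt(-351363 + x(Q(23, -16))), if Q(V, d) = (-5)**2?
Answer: 2*I*sqrt(150497) ≈ 775.88*I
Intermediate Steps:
Q(V, d) = 25
x(r) = r*(r + 2*r*(-226 + r)) (x(r) = r*(r + (-226 + r)*(2*r)) = r*(r + 2*r*(-226 + r)))
sqrt(-351363 + x(Q(23, -16))) = sqrt(-351363 + 25**2*(-451 + 2*25)) = sqrt(-351363 + 625*(-451 + 50)) = sqrt(-351363 + 625*(-401)) = sqrt(-351363 - 250625) = sqrt(-601988) = 2*I*sqrt(150497)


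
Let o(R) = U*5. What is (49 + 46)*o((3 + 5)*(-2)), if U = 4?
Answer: 1900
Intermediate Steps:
o(R) = 20 (o(R) = 4*5 = 20)
(49 + 46)*o((3 + 5)*(-2)) = (49 + 46)*20 = 95*20 = 1900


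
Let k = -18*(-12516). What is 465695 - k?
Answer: 240407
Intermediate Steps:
k = 225288
465695 - k = 465695 - 1*225288 = 465695 - 225288 = 240407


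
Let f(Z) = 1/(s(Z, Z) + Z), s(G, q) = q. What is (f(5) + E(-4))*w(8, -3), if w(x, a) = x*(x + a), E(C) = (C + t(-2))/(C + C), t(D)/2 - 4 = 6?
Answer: -76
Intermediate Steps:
t(D) = 20 (t(D) = 8 + 2*6 = 8 + 12 = 20)
f(Z) = 1/(2*Z) (f(Z) = 1/(Z + Z) = 1/(2*Z))
E(C) = (20 + C)/(2*C) (E(C) = (C + 20)/(C + C) = (20 + C)/((2*C)) = (20 + C)*(1/(2*C)) = (20 + C)/(2*C))
w(x, a) = x*(a + x)
(f(5) + E(-4))*w(8, -3) = ((1/2)/5 + (1/2)*(20 - 4)/(-4))*(8*(-3 + 8)) = ((1/2)*(1/5) + (1/2)*(-1/4)*16)*(8*5) = (1/10 - 2)*40 = -19/10*40 = -76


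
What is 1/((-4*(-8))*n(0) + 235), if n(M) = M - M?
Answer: 1/235 ≈ 0.0042553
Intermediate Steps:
n(M) = 0
1/((-4*(-8))*n(0) + 235) = 1/(-4*(-8)*0 + 235) = 1/(32*0 + 235) = 1/(0 + 235) = 1/235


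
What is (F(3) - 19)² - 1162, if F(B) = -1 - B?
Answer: -633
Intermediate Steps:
(F(3) - 19)² - 1162 = ((-1 - 1*3) - 19)² - 1162 = ((-1 - 3) - 19)² - 1162 = (-4 - 19)² - 1162 = (-23)² - 1162 = 529 - 1162 = -633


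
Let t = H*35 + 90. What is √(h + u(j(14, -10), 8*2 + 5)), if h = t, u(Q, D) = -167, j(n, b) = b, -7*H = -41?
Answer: 8*√2 ≈ 11.314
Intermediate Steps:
H = 41/7 (H = -⅐*(-41) = 41/7 ≈ 5.8571)
t = 295 (t = (41/7)*35 + 90 = 205 + 90 = 295)
h = 295
√(h + u(j(14, -10), 8*2 + 5)) = √(295 - 167) = √128 = 8*√2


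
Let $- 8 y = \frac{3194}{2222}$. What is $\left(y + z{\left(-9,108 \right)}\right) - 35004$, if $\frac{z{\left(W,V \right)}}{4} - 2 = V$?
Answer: $- \frac{307206429}{8888} \approx -34564.0$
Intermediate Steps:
$z{\left(W,V \right)} = 8 + 4 V$
$y = - \frac{1597}{8888}$ ($y = - \frac{3194 \cdot \frac{1}{2222}}{8} = \left(- \frac{1}{8}\right) \frac{1597}{1111} = - \frac{1597}{8888} \approx -0.17968$)
$\left(y + z{\left(-9,108 \right)}\right) - 35004 = \left(- \frac{1597}{8888} + \left(8 + 4 \cdot 108\right)\right) - 35004 = \left(- \frac{1597}{8888} + \left(8 + 432\right)\right) - 35004 = \left(- \frac{1597}{8888} + 440\right) - 35004 = \frac{3909123}{8888} - 35004 = - \frac{307206429}{8888}$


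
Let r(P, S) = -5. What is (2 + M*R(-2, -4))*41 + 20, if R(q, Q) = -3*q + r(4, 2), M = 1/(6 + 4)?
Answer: 1061/10 ≈ 106.10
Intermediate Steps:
M = 1/10 ≈ 0.10000
R(q, Q) = -5 - 3*q (R(q, Q) = -3*q - 5 = -5 - 3*q)
(2 + M*R(-2, -4))*41 + 20 = (2 + (-5 - 3*(-2))/10)*41 + 20 = (2 + (-5 + 6)/10)*41 + 20 = (2 + (1/10)*1)*41 + 20 = (2 + 1/10)*41 + 20 = (21/10)*41 + 20 = 861/10 + 20 = 1061/10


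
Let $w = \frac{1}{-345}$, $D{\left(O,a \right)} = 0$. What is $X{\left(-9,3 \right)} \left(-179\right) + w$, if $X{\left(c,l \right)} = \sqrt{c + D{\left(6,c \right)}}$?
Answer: $- \frac{1}{345} - 537 i \approx -0.0028986 - 537.0 i$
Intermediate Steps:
$X{\left(c,l \right)} = \sqrt{c}$ ($X{\left(c,l \right)} = \sqrt{c + 0} = \sqrt{c}$)
$w = - \frac{1}{345} \approx -0.0028986$
$X{\left(-9,3 \right)} \left(-179\right) + w = \sqrt{-9} \left(-179\right) - \frac{1}{345} = 3 i \left(-179\right) - \frac{1}{345} = - 537 i - \frac{1}{345} = - \frac{1}{345} - 537 i$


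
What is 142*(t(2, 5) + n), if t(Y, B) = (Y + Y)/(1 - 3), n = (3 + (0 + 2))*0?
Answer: -284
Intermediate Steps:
n = 0 (n = (3 + 2)*0 = 5*0 = 0)
t(Y, B) = -Y (t(Y, B) = (2*Y)/(-2) = (2*Y)*(-1/2) = -Y)
142*(t(2, 5) + n) = 142*(-1*2 + 0) = 142*(-2 + 0) = 142*(-2) = -284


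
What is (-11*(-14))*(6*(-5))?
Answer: -4620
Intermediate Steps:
(-11*(-14))*(6*(-5)) = 154*(-30) = -4620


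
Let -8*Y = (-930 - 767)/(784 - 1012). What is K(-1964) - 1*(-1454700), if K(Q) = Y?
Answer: 2653371103/1824 ≈ 1.4547e+6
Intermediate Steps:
Y = -1697/1824 (Y = -(-930 - 767)/(8*(784 - 1012)) = -(-1697)/(8*(-228)) = -(-1697)*(-1)/(8*228) = -⅛*1697/228 = -1697/1824 ≈ -0.93037)
K(Q) = -1697/1824
K(-1964) - 1*(-1454700) = -1697/1824 - 1*(-1454700) = -1697/1824 + 1454700 = 2653371103/1824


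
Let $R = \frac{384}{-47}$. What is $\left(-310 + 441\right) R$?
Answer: $- \frac{50304}{47} \approx -1070.3$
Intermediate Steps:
$R = - \frac{384}{47}$ ($R = 384 \left(- \frac{1}{47}\right) = - \frac{384}{47} \approx -8.1702$)
$\left(-310 + 441\right) R = \left(-310 + 441\right) \left(- \frac{384}{47}\right) = 131 \left(- \frac{384}{47}\right) = - \frac{50304}{47}$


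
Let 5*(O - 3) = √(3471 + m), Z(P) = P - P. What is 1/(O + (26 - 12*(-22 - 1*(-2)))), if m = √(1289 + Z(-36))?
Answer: 1/(269 + √(3471 + √1289)/5) ≈ 0.0035607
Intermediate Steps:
Z(P) = 0
m = √1289 (m = √(1289 + 0) = √1289 ≈ 35.903)
O = 3 + √(3471 + √1289)/5 ≈ 14.844
1/(O + (26 - 12*(-22 - 1*(-2)))) = 1/((3 + √(3471 + √1289)/5) + (26 - 12*(-22 - 1*(-2)))) = 1/((3 + √(3471 + √1289)/5) + (26 - 12*(-22 + 2))) = 1/((3 + √(3471 + √1289)/5) + (26 - 12*(-20))) = 1/((3 + √(3471 + √1289)/5) + (26 + 240)) = 1/((3 + √(3471 + √1289)/5) + 266) = 1/(269 + √(3471 + √1289)/5)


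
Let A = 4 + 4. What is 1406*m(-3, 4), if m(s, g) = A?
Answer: 11248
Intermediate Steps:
A = 8
m(s, g) = 8
1406*m(-3, 4) = 1406*8 = 11248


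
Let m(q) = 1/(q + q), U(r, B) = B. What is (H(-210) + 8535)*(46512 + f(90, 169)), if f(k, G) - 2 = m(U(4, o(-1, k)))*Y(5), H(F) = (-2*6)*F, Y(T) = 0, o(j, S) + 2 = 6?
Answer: 514212270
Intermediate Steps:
o(j, S) = 4 (o(j, S) = -2 + 6 = 4)
H(F) = -12*F
m(q) = 1/(2*q)
f(k, G) = 2 (f(k, G) = 2 + ((½)/4)*0 = 2 + ((½)*(¼))*0 = 2 + (⅛)*0 = 2 + 0 = 2)
(H(-210) + 8535)*(46512 + f(90, 169)) = (-12*(-210) + 8535)*(46512 + 2) = (2520 + 8535)*46514 = 11055*46514 = 514212270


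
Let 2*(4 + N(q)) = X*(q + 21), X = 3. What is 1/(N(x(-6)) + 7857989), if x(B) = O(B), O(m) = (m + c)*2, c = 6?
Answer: 2/15716033 ≈ 1.2726e-7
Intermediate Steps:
O(m) = 12 + 2*m (O(m) = (m + 6)*2 = (6 + m)*2 = 12 + 2*m)
x(B) = 12 + 2*B
N(q) = 55/2 + 3*q/2 (N(q) = -4 + (3*(q + 21))/2 = -4 + (3*(21 + q))/2 = -4 + (63 + 3*q)/2 = -4 + (63/2 + 3*q/2) = 55/2 + 3*q/2)
1/(N(x(-6)) + 7857989) = 1/((55/2 + 3*(12 + 2*(-6))/2) + 7857989) = 1/((55/2 + 3*(12 - 12)/2) + 7857989) = 1/((55/2 + (3/2)*0) + 7857989) = 1/((55/2 + 0) + 7857989) = 1/(55/2 + 7857989) = 1/(15716033/2) = 2/15716033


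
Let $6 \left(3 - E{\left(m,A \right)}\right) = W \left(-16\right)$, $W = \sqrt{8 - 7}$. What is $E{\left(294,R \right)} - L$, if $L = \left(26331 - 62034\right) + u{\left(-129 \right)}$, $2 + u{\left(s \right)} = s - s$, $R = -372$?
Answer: $\frac{107132}{3} \approx 35711.0$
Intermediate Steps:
$W = 1$ ($W = \sqrt{1} = 1$)
$u{\left(s \right)} = -2$ ($u{\left(s \right)} = -2 + \left(s - s\right) = -2 + 0 = -2$)
$L = -35705$ ($L = \left(26331 - 62034\right) - 2 = -35703 - 2 = -35705$)
$E{\left(m,A \right)} = \frac{17}{3}$ ($E{\left(m,A \right)} = 3 - \frac{1 \left(-16\right)}{6} = 3 - - \frac{8}{3} = 3 + \frac{8}{3} = \frac{17}{3}$)
$E{\left(294,R \right)} - L = \frac{17}{3} - -35705 = \frac{17}{3} + 35705 = \frac{107132}{3}$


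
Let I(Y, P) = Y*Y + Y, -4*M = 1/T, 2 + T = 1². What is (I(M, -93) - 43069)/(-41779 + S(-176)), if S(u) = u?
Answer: 689099/671280 ≈ 1.0265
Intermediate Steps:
T = -1 (T = -2 + 1² = -2 + 1 = -1)
M = ¼ (M = -¼/(-1) = -¼*(-1) = ¼ ≈ 0.25000)
I(Y, P) = Y + Y² (I(Y, P) = Y² + Y = Y + Y²)
(I(M, -93) - 43069)/(-41779 + S(-176)) = ((1 + ¼)/4 - 43069)/(-41779 - 176) = ((¼)*(5/4) - 43069)/(-41955) = (5/16 - 43069)*(-1/41955) = -689099/16*(-1/41955) = 689099/671280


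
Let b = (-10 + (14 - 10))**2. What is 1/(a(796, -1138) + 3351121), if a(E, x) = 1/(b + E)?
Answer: 832/2788132673 ≈ 2.9841e-7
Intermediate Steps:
b = 36 (b = (-10 + 4)**2 = (-6)**2 = 36)
a(E, x) = 1/(36 + E)
1/(a(796, -1138) + 3351121) = 1/(1/(36 + 796) + 3351121) = 1/(1/832 + 3351121) = 1/(2788132673/832) = 832/2788132673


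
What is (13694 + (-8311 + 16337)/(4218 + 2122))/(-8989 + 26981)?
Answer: 43413993/57034640 ≈ 0.76119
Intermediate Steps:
(13694 + (-8311 + 16337)/(4218 + 2122))/(-8989 + 26981) = (13694 + 8026/6340)/17992 = (13694 + 8026*(1/6340))*(1/17992) = (13694 + 4013/3170)*(1/17992) = (43413993/3170)*(1/17992) = 43413993/57034640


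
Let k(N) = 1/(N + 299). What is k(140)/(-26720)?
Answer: -1/11730080 ≈ -8.5251e-8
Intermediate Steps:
k(N) = 1/(299 + N)
k(140)/(-26720) = 1/((299 + 140)*(-26720)) = -1/26720/439 = (1/439)*(-1/26720) = -1/11730080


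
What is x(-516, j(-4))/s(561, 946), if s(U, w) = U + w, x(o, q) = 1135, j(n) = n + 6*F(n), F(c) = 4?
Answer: 1135/1507 ≈ 0.75315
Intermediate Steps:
j(n) = 24 + n (j(n) = n + 6*4 = n + 24 = 24 + n)
x(-516, j(-4))/s(561, 946) = 1135/(561 + 946) = 1135/1507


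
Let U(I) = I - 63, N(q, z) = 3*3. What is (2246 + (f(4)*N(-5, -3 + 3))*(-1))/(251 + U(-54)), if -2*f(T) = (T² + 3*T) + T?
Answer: 1195/67 ≈ 17.836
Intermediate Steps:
f(T) = -2*T - T²/2 (f(T) = -((T² + 3*T) + T)/2 = -(T² + 4*T)/2 = -2*T - T²/2)
N(q, z) = 9
U(I) = -63 + I
(2246 + (f(4)*N(-5, -3 + 3))*(-1))/(251 + U(-54)) = (2246 + (-½*4*(4 + 4)*9)*(-1))/(251 + (-63 - 54)) = (2246 + (-½*4*8*9)*(-1))/(251 - 117) = (2246 - 16*9*(-1))/134 = (2246 - 144*(-1))*(1/134) = (2246 + 144)*(1/134) = 2390*(1/134) = 1195/67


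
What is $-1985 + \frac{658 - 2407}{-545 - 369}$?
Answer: $- \frac{1812541}{914} \approx -1983.1$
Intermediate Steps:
$-1985 + \frac{658 - 2407}{-545 - 369} = -1985 - \frac{1749}{-914} = -1985 - - \frac{1749}{914} = -1985 + \frac{1749}{914} = - \frac{1812541}{914}$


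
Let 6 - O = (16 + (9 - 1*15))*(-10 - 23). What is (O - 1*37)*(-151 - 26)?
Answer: -52923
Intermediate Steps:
O = 336 (O = 6 - (16 + (9 - 1*15))*(-10 - 23) = 6 - (16 + (9 - 15))*(-33) = 6 - (16 - 6)*(-33) = 6 - 10*(-33) = 6 - 1*(-330) = 6 + 330 = 336)
(O - 1*37)*(-151 - 26) = (336 - 1*37)*(-151 - 26) = (336 - 37)*(-177) = 299*(-177) = -52923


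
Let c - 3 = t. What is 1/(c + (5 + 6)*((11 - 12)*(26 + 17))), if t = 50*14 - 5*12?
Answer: 1/170 ≈ 0.0058824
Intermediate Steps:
t = 640 (t = 700 - 60 = 640)
c = 643 (c = 3 + 640 = 643)
1/(c + (5 + 6)*((11 - 12)*(26 + 17))) = 1/(643 + (5 + 6)*((11 - 12)*(26 + 17))) = 1/(643 + 11*(-1*43)) = 1/(643 + 11*(-43)) = 1/(643 - 473) = 1/170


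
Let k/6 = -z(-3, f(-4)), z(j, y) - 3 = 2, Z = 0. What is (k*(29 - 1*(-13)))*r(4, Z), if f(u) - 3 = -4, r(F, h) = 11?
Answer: -13860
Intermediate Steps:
f(u) = -1 (f(u) = 3 - 4 = -1)
z(j, y) = 5 (z(j, y) = 3 + 2 = 5)
k = -30 (k = 6*(-1*5) = 6*(-5) = -30)
(k*(29 - 1*(-13)))*r(4, Z) = -30*(29 - 1*(-13))*11 = -30*(29 + 13)*11 = -30*42*11 = -1260*11 = -13860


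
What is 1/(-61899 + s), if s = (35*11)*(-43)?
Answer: -1/78454 ≈ -1.2746e-5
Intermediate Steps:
s = -16555 (s = 385*(-43) = -16555)
1/(-61899 + s) = 1/(-61899 - 16555) = 1/(-78454) = -1/78454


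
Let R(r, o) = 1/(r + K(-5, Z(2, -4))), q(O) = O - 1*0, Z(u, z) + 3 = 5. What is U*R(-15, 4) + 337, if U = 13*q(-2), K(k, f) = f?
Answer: 339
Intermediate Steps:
Z(u, z) = 2 (Z(u, z) = -3 + 5 = 2)
q(O) = O (q(O) = O + 0 = O)
R(r, o) = 1/(2 + r) (R(r, o) = 1/(r + 2) = 1/(2 + r))
U = -26 (U = 13*(-2) = -26)
U*R(-15, 4) + 337 = -26/(2 - 15) + 337 = -26/(-13) + 337 = -26*(-1/13) + 337 = 2 + 337 = 339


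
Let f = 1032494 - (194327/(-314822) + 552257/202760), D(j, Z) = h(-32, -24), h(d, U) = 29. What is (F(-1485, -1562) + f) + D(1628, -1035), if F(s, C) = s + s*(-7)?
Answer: 33238989869642513/31916654360 ≈ 1.0414e+6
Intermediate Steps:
D(j, Z) = 29
F(s, C) = -6*s (F(s, C) = s - 7*s = -6*s)
f = 32953686896318473/31916654360 (f = 1032494 - (194327*(-1/314822) + 552257*(1/202760)) = 1032494 - (-194327/314822 + 552257/202760) = 1032494 - 1*67230455367/31916654360 = 1032494 - 67230455367/31916654360 = 32953686896318473/31916654360 ≈ 1.0325e+6)
(F(-1485, -1562) + f) + D(1628, -1035) = (-6*(-1485) + 32953686896318473/31916654360) + 29 = (8910 + 32953686896318473/31916654360) + 29 = 33238064286666073/31916654360 + 29 = 33238989869642513/31916654360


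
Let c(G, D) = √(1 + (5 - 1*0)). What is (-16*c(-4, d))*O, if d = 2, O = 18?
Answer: -288*√6 ≈ -705.45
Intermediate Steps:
c(G, D) = √6 (c(G, D) = √(1 + (5 + 0)) = √(1 + 5) = √6)
(-16*c(-4, d))*O = -16*√6*18 = -288*√6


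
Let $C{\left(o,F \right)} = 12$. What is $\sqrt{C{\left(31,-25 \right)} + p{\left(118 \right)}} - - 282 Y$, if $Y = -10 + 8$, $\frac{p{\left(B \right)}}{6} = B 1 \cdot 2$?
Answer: $-564 + 2 \sqrt{357} \approx -526.21$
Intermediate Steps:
$p{\left(B \right)} = 12 B$ ($p{\left(B \right)} = 6 B 1 \cdot 2 = 6 B 2 = 6 \cdot 2 B = 12 B$)
$Y = -2$
$\sqrt{C{\left(31,-25 \right)} + p{\left(118 \right)}} - - 282 Y = \sqrt{12 + 12 \cdot 118} - \left(-282\right) \left(-2\right) = \sqrt{12 + 1416} - 564 = \sqrt{1428} - 564 = 2 \sqrt{357} - 564 = -564 + 2 \sqrt{357}$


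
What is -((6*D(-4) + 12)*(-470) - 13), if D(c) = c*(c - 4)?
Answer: 95893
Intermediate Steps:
D(c) = c*(-4 + c)
-((6*D(-4) + 12)*(-470) - 13) = -((6*(-4*(-4 - 4)) + 12)*(-470) - 13) = -((6*(-4*(-8)) + 12)*(-470) - 13) = -((6*32 + 12)*(-470) - 13) = -((192 + 12)*(-470) - 13) = -(204*(-470) - 13) = -(-95880 - 13) = -1*(-95893) = 95893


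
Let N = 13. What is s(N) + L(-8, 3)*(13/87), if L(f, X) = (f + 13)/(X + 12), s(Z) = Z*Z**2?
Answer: 573430/261 ≈ 2197.1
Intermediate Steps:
s(Z) = Z**3
L(f, X) = (13 + f)/(12 + X)
s(N) + L(-8, 3)*(13/87) = 13**3 + ((13 - 8)/(12 + 3))*(13/87) = 2197 + (5/15)*(13*(1/87)) = 2197 + ((1/15)*5)*(13/87) = 2197 + (1/3)*(13/87) = 2197 + 13/261 = 573430/261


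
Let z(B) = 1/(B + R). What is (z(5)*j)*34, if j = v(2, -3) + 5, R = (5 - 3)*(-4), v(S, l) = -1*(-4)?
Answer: -102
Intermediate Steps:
v(S, l) = 4
R = -8 (R = 2*(-4) = -8)
j = 9 (j = 4 + 5 = 9)
z(B) = 1/(-8 + B) (z(B) = 1/(B - 8) = 1/(-8 + B))
(z(5)*j)*34 = (9/(-8 + 5))*34 = (9/(-3))*34 = -⅓*9*34 = -3*34 = -102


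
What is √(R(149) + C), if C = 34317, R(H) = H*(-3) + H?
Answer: √34019 ≈ 184.44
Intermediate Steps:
R(H) = -2*H (R(H) = -3*H + H = -2*H)
√(R(149) + C) = √(-2*149 + 34317) = √(-298 + 34317) = √34019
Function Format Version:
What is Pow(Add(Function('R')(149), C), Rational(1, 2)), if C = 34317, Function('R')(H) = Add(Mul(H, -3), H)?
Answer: Pow(34019, Rational(1, 2)) ≈ 184.44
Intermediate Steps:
Function('R')(H) = Mul(-2, H) (Function('R')(H) = Add(Mul(-3, H), H) = Mul(-2, H))
Pow(Add(Function('R')(149), C), Rational(1, 2)) = Pow(Add(Mul(-2, 149), 34317), Rational(1, 2)) = Pow(Add(-298, 34317), Rational(1, 2)) = Pow(34019, Rational(1, 2))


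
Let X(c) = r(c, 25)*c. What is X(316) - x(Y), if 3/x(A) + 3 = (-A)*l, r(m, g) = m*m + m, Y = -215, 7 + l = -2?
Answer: 20448711393/646 ≈ 3.1654e+7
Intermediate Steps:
l = -9 (l = -7 - 2 = -9)
r(m, g) = m + m² (r(m, g) = m² + m = m + m²)
X(c) = c²*(1 + c) (X(c) = (c*(1 + c))*c = c²*(1 + c))
x(A) = 3/(-3 + 9*A) (x(A) = 3/(-3 - A*(-9)) = 3/(-3 + 9*A))
X(316) - x(Y) = 316²*(1 + 316) - 1/(-1 + 3*(-215)) = 99856*317 - 1/(-1 - 645) = 31654352 - 1/(-646) = 31654352 - 1*(-1/646) = 31654352 + 1/646 = 20448711393/646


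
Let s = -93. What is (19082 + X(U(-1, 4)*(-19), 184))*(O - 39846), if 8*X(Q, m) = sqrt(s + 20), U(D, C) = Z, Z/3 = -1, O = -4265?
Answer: -841726102 - 44111*I*sqrt(73)/8 ≈ -8.4173e+8 - 47111.0*I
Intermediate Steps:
Z = -3 (Z = 3*(-1) = -3)
U(D, C) = -3
X(Q, m) = I*sqrt(73)/8 (X(Q, m) = sqrt(-93 + 20)/8 = sqrt(-73)/8 = (I*sqrt(73))/8 = I*sqrt(73)/8)
(19082 + X(U(-1, 4)*(-19), 184))*(O - 39846) = (19082 + I*sqrt(73)/8)*(-4265 - 39846) = (19082 + I*sqrt(73)/8)*(-44111) = -841726102 - 44111*I*sqrt(73)/8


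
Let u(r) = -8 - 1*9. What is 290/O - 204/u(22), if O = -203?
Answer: 74/7 ≈ 10.571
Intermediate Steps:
u(r) = -17 (u(r) = -8 - 9 = -17)
290/O - 204/u(22) = 290/(-203) - 204/(-17) = 290*(-1/203) - 204*(-1/17) = -10/7 + 12 = 74/7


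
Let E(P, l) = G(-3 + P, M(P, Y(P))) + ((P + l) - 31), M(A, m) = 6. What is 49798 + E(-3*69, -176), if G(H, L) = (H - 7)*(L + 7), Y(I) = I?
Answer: 46563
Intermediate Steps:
G(H, L) = (-7 + H)*(7 + L)
E(P, l) = -161 + l + 14*P (E(P, l) = (-49 - 7*6 + 7*(-3 + P) + (-3 + P)*6) + ((P + l) - 31) = (-49 - 42 + (-21 + 7*P) + (-18 + 6*P)) + (-31 + P + l) = (-130 + 13*P) + (-31 + P + l) = -161 + l + 14*P)
49798 + E(-3*69, -176) = 49798 + (-161 - 176 + 14*(-3*69)) = 49798 + (-161 - 176 + 14*(-207)) = 49798 + (-161 - 176 - 2898) = 49798 - 3235 = 46563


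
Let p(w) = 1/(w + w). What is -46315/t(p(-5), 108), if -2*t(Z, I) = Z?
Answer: -926300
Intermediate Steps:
p(w) = 1/(2*w)
t(Z, I) = -Z/2
-46315/t(p(-5), 108) = -46315/((-1/(4*(-5)))) = -46315/((-(-1)/(4*5))) = -46315/((-½*(-⅒))) = -46315/1/20 = -46315*20 = -926300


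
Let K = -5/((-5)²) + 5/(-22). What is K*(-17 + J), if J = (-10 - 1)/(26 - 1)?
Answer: 10246/1375 ≈ 7.4516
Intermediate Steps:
J = -11/25 ≈ -0.44000
K = -47/110 (K = -5/25 + 5*(-1/22) = -5*1/25 - 5/22 = -⅕ - 5/22 = -47/110 ≈ -0.42727)
K*(-17 + J) = -47*(-17 - 11/25)/110 = -47/110*(-436/25) = 10246/1375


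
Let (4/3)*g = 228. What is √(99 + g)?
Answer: 3*√30 ≈ 16.432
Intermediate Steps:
g = 171 (g = (¾)*228 = 171)
√(99 + g) = √(99 + 171) = √270 = 3*√30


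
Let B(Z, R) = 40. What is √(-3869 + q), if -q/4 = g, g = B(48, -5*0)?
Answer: I*√4029 ≈ 63.474*I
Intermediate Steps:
g = 40
q = -160 (q = -4*40 = -160)
√(-3869 + q) = √(-3869 - 160) = √(-4029) = I*√4029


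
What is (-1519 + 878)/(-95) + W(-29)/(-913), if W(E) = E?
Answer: 587988/86735 ≈ 6.7791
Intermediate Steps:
(-1519 + 878)/(-95) + W(-29)/(-913) = (-1519 + 878)/(-95) - 29/(-913) = -641*(-1/95) - 29*(-1/913) = 641/95 + 29/913 = 587988/86735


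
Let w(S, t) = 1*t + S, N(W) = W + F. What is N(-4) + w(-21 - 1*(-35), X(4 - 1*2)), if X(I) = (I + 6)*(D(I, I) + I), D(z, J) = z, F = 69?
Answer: 111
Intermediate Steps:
N(W) = 69 + W (N(W) = W + 69 = 69 + W)
X(I) = 2*I*(6 + I) (X(I) = (I + 6)*(I + I) = (6 + I)*(2*I) = 2*I*(6 + I))
w(S, t) = S + t (w(S, t) = t + S = S + t)
N(-4) + w(-21 - 1*(-35), X(4 - 1*2)) = (69 - 4) + ((-21 - 1*(-35)) + 2*(4 - 1*2)*(6 + (4 - 1*2))) = 65 + ((-21 + 35) + 2*(4 - 2)*(6 + (4 - 2))) = 65 + (14 + 2*2*(6 + 2)) = 65 + (14 + 2*2*8) = 65 + (14 + 32) = 65 + 46 = 111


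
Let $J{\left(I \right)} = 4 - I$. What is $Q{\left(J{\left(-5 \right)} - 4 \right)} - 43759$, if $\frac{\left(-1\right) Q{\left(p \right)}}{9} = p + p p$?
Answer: $-44029$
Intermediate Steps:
$Q{\left(p \right)} = - 9 p - 9 p^{2}$ ($Q{\left(p \right)} = - 9 \left(p + p p\right) = - 9 \left(p + p^{2}\right) = - 9 p - 9 p^{2}$)
$Q{\left(J{\left(-5 \right)} - 4 \right)} - 43759 = - 9 \left(\left(4 - -5\right) - 4\right) \left(1 + \left(\left(4 - -5\right) - 4\right)\right) - 43759 = - 9 \left(\left(4 + 5\right) - 4\right) \left(1 + \left(\left(4 + 5\right) - 4\right)\right) - 43759 = - 9 \left(9 - 4\right) \left(1 + \left(9 - 4\right)\right) - 43759 = \left(-9\right) 5 \left(1 + 5\right) - 43759 = \left(-9\right) 5 \cdot 6 - 43759 = -270 - 43759 = -44029$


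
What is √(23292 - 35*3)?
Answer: √23187 ≈ 152.27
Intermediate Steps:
√(23292 - 35*3) = √(23292 - 105) = √23187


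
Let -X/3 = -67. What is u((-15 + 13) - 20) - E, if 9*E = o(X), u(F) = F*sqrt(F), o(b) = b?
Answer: -67/3 - 22*I*sqrt(22) ≈ -22.333 - 103.19*I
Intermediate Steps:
X = 201 (X = -3*(-67) = 201)
u(F) = F**(3/2)
E = 67/3 (E = (1/9)*201 = 67/3 ≈ 22.333)
u((-15 + 13) - 20) - E = ((-15 + 13) - 20)**(3/2) - 1*67/3 = (-2 - 20)**(3/2) - 67/3 = (-22)**(3/2) - 67/3 = -22*I*sqrt(22) - 67/3 = -67/3 - 22*I*sqrt(22)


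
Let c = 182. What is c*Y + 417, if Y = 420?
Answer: 76857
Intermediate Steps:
c*Y + 417 = 182*420 + 417 = 76440 + 417 = 76857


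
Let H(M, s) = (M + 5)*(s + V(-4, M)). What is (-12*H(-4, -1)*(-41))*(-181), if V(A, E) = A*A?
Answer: -1335780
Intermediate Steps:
V(A, E) = A²
H(M, s) = (5 + M)*(16 + s) (H(M, s) = (M + 5)*(s + (-4)²) = (5 + M)*(s + 16) = (5 + M)*(16 + s))
(-12*H(-4, -1)*(-41))*(-181) = (-12*(80 + 5*(-1) + 16*(-4) - 4*(-1))*(-41))*(-181) = (-12*(80 - 5 - 64 + 4)*(-41))*(-181) = (-12*15*(-41))*(-181) = -180*(-41)*(-181) = 7380*(-181) = -1335780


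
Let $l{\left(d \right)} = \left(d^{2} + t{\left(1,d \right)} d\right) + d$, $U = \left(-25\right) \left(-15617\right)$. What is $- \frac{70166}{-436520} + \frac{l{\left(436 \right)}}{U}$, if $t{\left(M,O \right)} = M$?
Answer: $\frac{1582227313}{2434690300} \approx 0.64987$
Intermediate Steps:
$U = 390425$
$l{\left(d \right)} = d^{2} + 2 d$ ($l{\left(d \right)} = \left(d^{2} + 1 d\right) + d = \left(d^{2} + d\right) + d = \left(d + d^{2}\right) + d = d^{2} + 2 d$)
$- \frac{70166}{-436520} + \frac{l{\left(436 \right)}}{U} = - \frac{70166}{-436520} + \frac{436 \left(2 + 436\right)}{390425} = \left(-70166\right) \left(- \frac{1}{436520}\right) + 436 \cdot 438 \cdot \frac{1}{390425} = \frac{35083}{218260} + 190968 \cdot \frac{1}{390425} = \frac{35083}{218260} + \frac{190968}{390425} = \frac{1582227313}{2434690300}$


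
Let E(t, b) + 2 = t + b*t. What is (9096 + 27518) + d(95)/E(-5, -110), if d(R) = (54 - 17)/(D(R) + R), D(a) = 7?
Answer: 2027903041/55386 ≈ 36614.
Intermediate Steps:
d(R) = 37/(7 + R) (d(R) = (54 - 17)/(7 + R) = 37/(7 + R))
E(t, b) = -2 + t + b*t (E(t, b) = -2 + (t + b*t) = -2 + t + b*t)
(9096 + 27518) + d(95)/E(-5, -110) = (9096 + 27518) + (37/(7 + 95))/(-2 - 5 - 110*(-5)) = 36614 + (37/102)/(-2 - 5 + 550) = 36614 + (37*(1/102))/543 = 36614 + (37/102)*(1/543) = 36614 + 37/55386 = 2027903041/55386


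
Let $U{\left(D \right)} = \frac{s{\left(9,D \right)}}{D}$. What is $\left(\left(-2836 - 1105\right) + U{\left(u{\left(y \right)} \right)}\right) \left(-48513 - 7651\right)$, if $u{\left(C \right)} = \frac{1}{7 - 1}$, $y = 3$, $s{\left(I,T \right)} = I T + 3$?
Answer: $219825896$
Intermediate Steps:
$s{\left(I,T \right)} = 3 + I T$
$u{\left(C \right)} = \frac{1}{6}$
$U{\left(D \right)} = \frac{3 + 9 D}{D}$
$\left(\left(-2836 - 1105\right) + U{\left(u{\left(y \right)} \right)}\right) \left(-48513 - 7651\right) = \left(\left(-2836 - 1105\right) + \left(9 + 3 \frac{1}{\frac{1}{6}}\right)\right) \left(-48513 - 7651\right) = \left(-3941 + \left(9 + 3 \cdot 6\right)\right) \left(-56164\right) = \left(-3941 + \left(9 + 18\right)\right) \left(-56164\right) = \left(-3941 + 27\right) \left(-56164\right) = \left(-3914\right) \left(-56164\right) = 219825896$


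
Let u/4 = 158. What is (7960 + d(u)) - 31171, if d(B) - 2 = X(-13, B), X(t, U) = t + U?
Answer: -22590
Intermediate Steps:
u = 632 (u = 4*158 = 632)
X(t, U) = U + t
d(B) = -11 + B (d(B) = 2 + (B - 13) = 2 + (-13 + B) = -11 + B)
(7960 + d(u)) - 31171 = (7960 + (-11 + 632)) - 31171 = (7960 + 621) - 31171 = 8581 - 31171 = -22590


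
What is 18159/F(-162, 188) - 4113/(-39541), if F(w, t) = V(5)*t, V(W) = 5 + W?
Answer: 725757459/74337080 ≈ 9.7631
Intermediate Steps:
F(w, t) = 10*t (F(w, t) = (5 + 5)*t = 10*t)
18159/F(-162, 188) - 4113/(-39541) = 18159/((10*188)) - 4113/(-39541) = 18159/1880 - 4113*(-1/39541) = 18159*(1/1880) + 4113/39541 = 18159/1880 + 4113/39541 = 725757459/74337080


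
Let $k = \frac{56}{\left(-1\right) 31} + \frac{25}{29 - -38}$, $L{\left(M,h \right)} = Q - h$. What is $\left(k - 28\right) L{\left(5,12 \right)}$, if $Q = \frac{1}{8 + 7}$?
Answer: $\frac{10942807}{31155} \approx 351.24$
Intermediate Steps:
$Q = \frac{1}{15} \approx 0.066667$
$L{\left(M,h \right)} = \frac{1}{15} - h$
$k = - \frac{2977}{2077}$ ($k = \frac{56}{-31} + \frac{25}{29 + 38} = 56 \left(- \frac{1}{31}\right) + \frac{25}{67} = - \frac{56}{31} + 25 \cdot \frac{1}{67} = - \frac{56}{31} + \frac{25}{67} = - \frac{2977}{2077} \approx -1.4333$)
$\left(k - 28\right) L{\left(5,12 \right)} = \left(- \frac{2977}{2077} - 28\right) \left(\frac{1}{15} - 12\right) = - \frac{61133 \left(\frac{1}{15} - 12\right)}{2077} = \left(- \frac{61133}{2077}\right) \left(- \frac{179}{15}\right) = \frac{10942807}{31155}$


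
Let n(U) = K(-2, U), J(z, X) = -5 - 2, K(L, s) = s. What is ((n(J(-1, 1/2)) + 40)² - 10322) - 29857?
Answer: -39090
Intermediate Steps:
J(z, X) = -7
n(U) = U
((n(J(-1, 1/2)) + 40)² - 10322) - 29857 = ((-7 + 40)² - 10322) - 29857 = (33² - 10322) - 29857 = (1089 - 10322) - 29857 = -9233 - 29857 = -39090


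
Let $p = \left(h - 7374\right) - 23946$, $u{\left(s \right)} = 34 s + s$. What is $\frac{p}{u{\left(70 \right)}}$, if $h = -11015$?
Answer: $- \frac{8467}{490} \approx -17.28$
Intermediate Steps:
$u{\left(s \right)} = 35 s$
$p = -42335$ ($p = \left(-11015 - 7374\right) - 23946 = -18389 - 23946 = -42335$)
$\frac{p}{u{\left(70 \right)}} = - \frac{42335}{35 \cdot 70} = - \frac{42335}{2450} = \left(-42335\right) \frac{1}{2450} = - \frac{8467}{490}$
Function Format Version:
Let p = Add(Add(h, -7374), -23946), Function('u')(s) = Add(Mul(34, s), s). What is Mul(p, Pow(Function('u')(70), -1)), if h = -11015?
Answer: Rational(-8467, 490) ≈ -17.280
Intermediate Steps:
Function('u')(s) = Mul(35, s)
p = -42335 (p = Add(Add(-11015, -7374), -23946) = Add(-18389, -23946) = -42335)
Mul(p, Pow(Function('u')(70), -1)) = Mul(-42335, Pow(Mul(35, 70), -1)) = Mul(-42335, Pow(2450, -1)) = Mul(-42335, Rational(1, 2450)) = Rational(-8467, 490)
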